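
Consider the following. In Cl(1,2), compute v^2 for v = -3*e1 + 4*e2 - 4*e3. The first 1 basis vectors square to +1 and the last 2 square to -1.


v^2 = sum of c_i^2 * e_i^2
Positive signature terms (e_i^2 = +1): (-3)^2 = 9
Negative signature terms (e_j^2 = -1): 4^2 + (-4)^2 = 32
v^2 = 9 - 32 = -23


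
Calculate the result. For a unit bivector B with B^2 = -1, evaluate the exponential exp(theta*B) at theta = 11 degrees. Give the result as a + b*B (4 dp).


For a unit bivector B with B^2 = -1, the exponential series gives
e^(theta*B) = cos(theta) + sin(theta)*B (the GA analogue of Euler's formula).
theta = 11 degrees = 0.191986 rad
cos(11 deg) = 0.9816
sin(11 deg) = 0.1908
exp(theta*B) = 0.9816 + 0.1908*B


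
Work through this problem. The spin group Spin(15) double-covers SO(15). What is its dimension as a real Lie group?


Spin(n) double-covers SO(n); both have Lie algebra so(n) of dimension n(n-1)/2.
n = 15
n(n-1) = 15 * 14 = 210
dim Spin(15) = 210/2 = 105


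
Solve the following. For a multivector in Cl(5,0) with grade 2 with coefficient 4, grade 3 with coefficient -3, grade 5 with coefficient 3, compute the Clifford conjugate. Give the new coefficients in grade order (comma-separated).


Clifford conjugate sign for grade k: (-1)^(k(k+1)/2)
Grade 2: (-1)^(2*3/2) = (-1)^3 = -1, coeff 4 -> -4
Grade 3: (-1)^(3*4/2) = (-1)^6 = 1, coeff -3 -> -3
Grade 5: (-1)^(5*6/2) = (-1)^15 = -1, coeff 3 -> -3
Conjugated coefficients: -4, -3, -3


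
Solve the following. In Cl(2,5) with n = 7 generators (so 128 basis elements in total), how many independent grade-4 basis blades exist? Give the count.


Number of grade-k basis blades in Cl(p,q) with n = p + q is C(n, k).
n = 2 + 5 = 7
C(7, 4) = 7! / (4! * 3!)
= 5040 / (24 * 6)
= 35


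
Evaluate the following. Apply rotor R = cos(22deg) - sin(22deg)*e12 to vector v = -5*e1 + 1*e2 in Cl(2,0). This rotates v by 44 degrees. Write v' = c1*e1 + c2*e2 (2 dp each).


Rotor R = cos(22deg) - sin(22deg)*e12
Rotation angle theta = 2 * 22 = 44 degrees
v' = R*v*~R rotates v by theta.
cos(44deg) = 0.7193, sin(44deg) = 0.6947
v'_1 = -5*cos(44deg) - 1*sin(44deg)
= -5*0.7193 - 1*0.6947
= -4.29
v'_2 = -5*sin(44deg) + 1*cos(44deg)
= -5*0.6947 + 1*0.7193
= -2.75
v' = -4.29*e1 - 2.75*e2


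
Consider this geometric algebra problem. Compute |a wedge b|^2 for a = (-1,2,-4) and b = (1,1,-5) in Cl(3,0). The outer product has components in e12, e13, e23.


a wedge b = (a1*b2 - a2*b1)*e12 + (a1*b3 - a3*b1)*e13 + (a2*b3 - a3*b2)*e23
e12 coeff: (-1)*1 - 2*1 = -1 - 2 = -3
e13 coeff: (-1)*(-5) - (-4)*1 = 5 - (-4) = 9
e23 coeff: 2*(-5) - (-4)*1 = -10 - (-4) = -6
|a wedge b|^2 = (-3)^2 + 9^2 + (-6)^2
= 9 + 81 + 36
= 126


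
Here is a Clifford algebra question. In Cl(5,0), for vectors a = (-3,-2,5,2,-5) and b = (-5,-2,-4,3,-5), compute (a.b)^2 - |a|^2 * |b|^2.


a . b = (-3)*(-5) + (-2)*(-2) + 5*(-4) + 2*3 + (-5)*(-5)
= 15 + 4 + (-20) + 6 + 25 = 30
|a|^2 = (-3)^2 + (-2)^2 + 5^2 + 2^2 + (-5)^2 = 67
|b|^2 = (-5)^2 + (-2)^2 + (-4)^2 + 3^2 + (-5)^2 = 79
(a.b)^2 = 30^2 = 900
|a|^2 * |b|^2 = 67 * 79 = 5293
Result = 900 - 5293 = -4393


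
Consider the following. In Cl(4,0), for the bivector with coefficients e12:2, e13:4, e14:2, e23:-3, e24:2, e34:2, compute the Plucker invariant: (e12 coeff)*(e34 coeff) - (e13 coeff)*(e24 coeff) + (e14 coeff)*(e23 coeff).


Plucker relation: af - be + cd
a*f = 2*2 = 4
b*e = 4*2 = 8
c*d = 2*(-3) = -6
af - be + cd = 4 - 8 + (-6)
= -10


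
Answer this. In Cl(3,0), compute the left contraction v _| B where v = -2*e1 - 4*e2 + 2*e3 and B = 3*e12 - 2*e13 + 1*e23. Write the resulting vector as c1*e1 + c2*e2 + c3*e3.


Left contraction v _| B = <vB>_1 (grade-1 part of the geometric product vB).
Using e1_|e12 = e2, e2_|e12 = -e1, e1_|e13 = e3, e3_|e13 = -e1, e2_|e23 = e3, e3_|e23 = -e2:
e1 coeff: -v2*b12 - v3*b13 = -(-4)*(3) - (2)*(-2) = 16
e2 coeff: v1*b12 - v3*b23 = (-2)*(3) - (2)*(1) = -8
e3 coeff: v1*b13 + v2*b23 = (-2)*(-2) + (-4)*(1) = 0
v _| B = 16*e1 - 8*e2 + 0*e3


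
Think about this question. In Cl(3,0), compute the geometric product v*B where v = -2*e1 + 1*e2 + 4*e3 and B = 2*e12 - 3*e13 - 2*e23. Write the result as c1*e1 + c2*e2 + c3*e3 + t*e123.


vB has grade-1 (vector) and grade-3 (trivector) parts: vB = (v _| B) + (v ^ B).
Vector part <vB>_1:
  e1: -v2*b12 - v3*b13 = -(1)*(2) - (4)*(-3) = 10
  e2: v1*b12 - v3*b23 = (-2)*(2) - (4)*(-2) = 4
  e3: v1*b13 + v2*b23 = (-2)*(-3) + (1)*(-2) = 4
Trivector part <vB>_3:
  e123: v1*b23 - v2*b13 + v3*b12 = (-2)*(-2) - (1)*(-3) + (4)*(2) = 15
vB = 10*e1 + 4*e2 + 4*e3 + 15*e123


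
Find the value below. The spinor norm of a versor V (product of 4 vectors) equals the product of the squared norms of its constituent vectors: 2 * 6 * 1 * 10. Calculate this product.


Spinor norm N(V) = |v1|^2 * |v2|^2 * ... * |v4|^2
= 2 * 6 * 1 * 10
Running product: 2, 12, 12, 120
N(V) = 120


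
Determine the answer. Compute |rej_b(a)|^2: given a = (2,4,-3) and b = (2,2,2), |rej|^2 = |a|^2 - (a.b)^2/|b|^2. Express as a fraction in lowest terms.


|a|^2 = 2^2 + 4^2 + (-3)^2 = 29
|b|^2 = 2^2 + 2^2 + 2^2 = 12
a . b = 2*2 + 4*2 + (-3)*2 = 6
(a.b)^2 = 6^2 = 36
|rej|^2 = 29 - 36/12
= (348 - 36)/12
= 312/12
In lowest terms: 26/1


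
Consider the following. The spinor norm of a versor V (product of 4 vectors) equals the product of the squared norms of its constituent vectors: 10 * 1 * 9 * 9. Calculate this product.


Spinor norm N(V) = |v1|^2 * |v2|^2 * ... * |v4|^2
= 10 * 1 * 9 * 9
Running product: 10, 10, 90, 810
N(V) = 810


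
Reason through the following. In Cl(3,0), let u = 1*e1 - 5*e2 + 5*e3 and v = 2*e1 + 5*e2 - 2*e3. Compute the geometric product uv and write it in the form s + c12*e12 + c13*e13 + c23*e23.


In Cl(3,0): e_i^2 = 1, e_ie_j = -e_je_i for i != j.
Scalar part = u . v = 1*2 + (-5)*5 + 5*(-2)
= 2 + (-25) + (-10) = -33
e12 coeff = 1*5 - (-5)*2 = 5 - (-10) = 15
e13 coeff = 1*(-2) - 5*2 = -2 - 10 = -12
e23 coeff = (-5)*(-2) - 5*5 = 10 - 25 = -15
uv = -33 + 15*e12 - 12*e13 - 15*e23


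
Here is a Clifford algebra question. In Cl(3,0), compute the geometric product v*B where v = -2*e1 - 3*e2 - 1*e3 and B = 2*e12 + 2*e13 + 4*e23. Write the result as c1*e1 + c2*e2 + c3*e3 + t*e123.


vB has grade-1 (vector) and grade-3 (trivector) parts: vB = (v _| B) + (v ^ B).
Vector part <vB>_1:
  e1: -v2*b12 - v3*b13 = -(-3)*(2) - (-1)*(2) = 8
  e2: v1*b12 - v3*b23 = (-2)*(2) - (-1)*(4) = 0
  e3: v1*b13 + v2*b23 = (-2)*(2) + (-3)*(4) = -16
Trivector part <vB>_3:
  e123: v1*b23 - v2*b13 + v3*b12 = (-2)*(4) - (-3)*(2) + (-1)*(2) = -4
vB = 8*e1 + 0*e2 - 16*e3 - 4*e123


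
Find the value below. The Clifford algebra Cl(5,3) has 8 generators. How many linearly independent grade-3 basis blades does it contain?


Number of grade-k basis blades in Cl(p,q) with n = p + q is C(n, k).
n = 5 + 3 = 8
C(8, 3) = 8! / (3! * 5!)
= 40320 / (6 * 120)
= 56


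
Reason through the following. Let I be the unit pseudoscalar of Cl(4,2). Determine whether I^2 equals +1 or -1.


The pseudoscalar I = e1...e_n (product of all n generators) of Cl(p,q) satisfies I^2 = (-1)^(q + n(n-1)/2).
p = 4, q = 2, n = p + q = 6
n(n-1)/2 = 6 * 5 / 2 = 15
Exponent = q + n(n-1)/2 = 2 + 15 = 17
I^2 = (-1)^17 = -1


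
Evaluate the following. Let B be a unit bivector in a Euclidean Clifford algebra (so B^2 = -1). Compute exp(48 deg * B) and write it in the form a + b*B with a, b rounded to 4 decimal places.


For a unit bivector B with B^2 = -1, the exponential series gives
e^(theta*B) = cos(theta) + sin(theta)*B (the GA analogue of Euler's formula).
theta = 48 degrees = 0.837758 rad
cos(48 deg) = 0.6691
sin(48 deg) = 0.7431
exp(theta*B) = 0.6691 + 0.7431*B


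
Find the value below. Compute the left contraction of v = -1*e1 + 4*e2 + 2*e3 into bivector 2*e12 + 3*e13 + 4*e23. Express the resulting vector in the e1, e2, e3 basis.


Left contraction v _| B = <vB>_1 (grade-1 part of the geometric product vB).
Using e1_|e12 = e2, e2_|e12 = -e1, e1_|e13 = e3, e3_|e13 = -e1, e2_|e23 = e3, e3_|e23 = -e2:
e1 coeff: -v2*b12 - v3*b13 = -(4)*(2) - (2)*(3) = -14
e2 coeff: v1*b12 - v3*b23 = (-1)*(2) - (2)*(4) = -10
e3 coeff: v1*b13 + v2*b23 = (-1)*(3) + (4)*(4) = 13
v _| B = -14*e1 - 10*e2 + 13*e3


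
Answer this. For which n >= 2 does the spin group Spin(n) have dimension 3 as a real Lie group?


dim Spin(n) = dim so(n) = n(n-1)/2.
Solve n(n-1)/2 = 3, i.e. n^2 - n - 6 = 0.
Discriminant = 1 + 8*3 = 25
n = (1 + sqrt(25))/2 = (1 + 5)/2 = 3


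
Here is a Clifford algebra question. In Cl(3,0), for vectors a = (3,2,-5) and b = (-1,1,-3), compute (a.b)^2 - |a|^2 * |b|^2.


a . b = 3*(-1) + 2*1 + (-5)*(-3)
= -3 + 2 + 15 = 14
|a|^2 = 3^2 + 2^2 + (-5)^2 = 38
|b|^2 = (-1)^2 + 1^2 + (-3)^2 = 11
(a.b)^2 = 14^2 = 196
|a|^2 * |b|^2 = 38 * 11 = 418
Result = 196 - 418 = -222


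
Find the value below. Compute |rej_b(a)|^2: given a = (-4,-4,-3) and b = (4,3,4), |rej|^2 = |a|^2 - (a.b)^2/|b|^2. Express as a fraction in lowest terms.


|a|^2 = (-4)^2 + (-4)^2 + (-3)^2 = 41
|b|^2 = 4^2 + 3^2 + 4^2 = 41
a . b = (-4)*4 + (-4)*3 + (-3)*4 = -40
(a.b)^2 = (-40)^2 = 1600
|rej|^2 = 41 - 1600/41
= (1681 - 1600)/41
= 81/41
In lowest terms: 81/41


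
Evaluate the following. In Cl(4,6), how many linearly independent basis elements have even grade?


Even subalgebra dimension = 2^(n-1)
n = 4 + 6 = 10
2^(10 - 1) = 2^9 = 512
Verification: sum of C(10,k) for even k = 1 + 45 + 210 + 210 + 45 + 1 = 512
Result = 512


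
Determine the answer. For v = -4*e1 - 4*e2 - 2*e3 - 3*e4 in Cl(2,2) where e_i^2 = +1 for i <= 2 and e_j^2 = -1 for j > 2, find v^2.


v^2 = sum of c_i^2 * e_i^2
Positive signature terms (e_i^2 = +1): (-4)^2 + (-4)^2 = 32
Negative signature terms (e_j^2 = -1): (-2)^2 + (-3)^2 = 13
v^2 = 32 - 13 = 19


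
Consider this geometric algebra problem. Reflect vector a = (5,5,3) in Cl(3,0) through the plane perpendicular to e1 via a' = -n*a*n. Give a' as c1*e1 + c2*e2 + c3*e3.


Reflection formula: a' = -n*a*n, with n = e1 (unit vector, n^2 = 1).
For reflection through hyperplane perp to e1:
The component along e1 flips sign, others stay.
a = (5, 5, 3)
a' = (-5, 5, 3)
a' = -5*e1 + 5*e2 + 3*e3


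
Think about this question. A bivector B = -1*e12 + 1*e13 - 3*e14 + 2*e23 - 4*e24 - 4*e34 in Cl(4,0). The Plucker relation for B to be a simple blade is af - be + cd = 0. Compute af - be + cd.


Plucker relation: af - be + cd
a*f = (-1)*(-4) = 4
b*e = 1*(-4) = -4
c*d = (-3)*2 = -6
af - be + cd = 4 - (-4) + (-6)
= 2


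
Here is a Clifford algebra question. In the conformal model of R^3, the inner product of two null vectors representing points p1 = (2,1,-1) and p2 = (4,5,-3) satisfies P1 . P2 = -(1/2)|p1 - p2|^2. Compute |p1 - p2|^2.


p1 - p2 = (-2, -4, 2)
|p1 - p2|^2 = (-2)^2 + (-4)^2 + 2^2
= 4 + 16 + 4
= 24


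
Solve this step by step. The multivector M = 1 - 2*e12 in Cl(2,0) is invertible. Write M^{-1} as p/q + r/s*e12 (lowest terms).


M = 1 - 2*e12, where e12^2 = -1.
Since M commutes with its reverse ~M = a - b*e12, M * ~M = a^2 - b^2*e12^2 = a^2 + b^2.
So M^{-1} = ~M / (a^2 + b^2) = (a - b*e12)/(a^2 + b^2).
a^2 + b^2 = 1 + 4 = 5
Scalar part = 1/5 = 1/5
Bivector coeff = 2/5 = 2/5
M^{-1} = 1/5 + 2/5*e12


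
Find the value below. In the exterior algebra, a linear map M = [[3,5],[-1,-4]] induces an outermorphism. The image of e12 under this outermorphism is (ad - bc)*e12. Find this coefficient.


The outermorphism of a linear map f sends e1^e2 to f(e1)^f(e2).
f(e1) = 3*e1 - 1*e2
f(e2) = 5*e1 - 4*e2
f(e1) ^ f(e2) = (3*e1 - 1*e2) ^ (5*e1 - 4*e2)
= 3*(-4)*e12 + (-1)*5*e21
= (-12 - (-5))*e12
= -7*e12
Coefficient = -7


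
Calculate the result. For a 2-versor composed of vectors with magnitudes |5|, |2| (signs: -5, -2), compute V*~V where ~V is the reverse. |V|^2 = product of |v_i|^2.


Each vector v_i has |v_i|^2 = s_i^2
Squared scales: (-5)^2 = 25, (-2)^2 = 4
|V|^2 = 25 * 4
= 100


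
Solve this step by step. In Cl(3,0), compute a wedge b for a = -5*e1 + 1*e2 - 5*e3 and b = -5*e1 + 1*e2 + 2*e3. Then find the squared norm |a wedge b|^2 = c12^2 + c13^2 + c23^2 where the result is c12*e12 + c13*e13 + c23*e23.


a wedge b = (a1*b2 - a2*b1)*e12 + (a1*b3 - a3*b1)*e13 + (a2*b3 - a3*b2)*e23
e12 coeff: (-5)*1 - 1*(-5) = -5 - (-5) = 0
e13 coeff: (-5)*2 - (-5)*(-5) = -10 - 25 = -35
e23 coeff: 1*2 - (-5)*1 = 2 - (-5) = 7
|a wedge b|^2 = 0^2 + (-35)^2 + 7^2
= 0 + 1225 + 49
= 1274


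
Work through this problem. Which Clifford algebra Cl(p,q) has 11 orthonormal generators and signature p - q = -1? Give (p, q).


We need p + q = 11 and p - q = -1.
Adding: 2p = 11 + (-1) = 10, so p = 5.
Then q = 11 - 5 = 6.
(p, q) = (5, 6)


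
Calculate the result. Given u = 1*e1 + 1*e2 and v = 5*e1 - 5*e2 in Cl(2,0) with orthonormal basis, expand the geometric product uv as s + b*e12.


Expand: (1*e1 + 1*e2)(5*e1 - 5*e2)
= 1*5*e1e1 + 1*(-5)*e1e2 + 1*5*e2e1 + 1*(-5)*e2e2
Using e1^2 = e2^2 = 1, e2e1 = -e1e2:
Scalar part s = 1*5 + 1*(-5) = 5 + (-5) = 0
Bivector part b = 1*(-5) - 1*5 = -5 - 5 = -10
uv = 0 - 10*e12


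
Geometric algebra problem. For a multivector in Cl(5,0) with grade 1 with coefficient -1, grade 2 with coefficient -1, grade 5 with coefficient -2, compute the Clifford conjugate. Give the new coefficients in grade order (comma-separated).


Clifford conjugate sign for grade k: (-1)^(k(k+1)/2)
Grade 1: (-1)^(1*2/2) = (-1)^1 = -1, coeff -1 -> 1
Grade 2: (-1)^(2*3/2) = (-1)^3 = -1, coeff -1 -> 1
Grade 5: (-1)^(5*6/2) = (-1)^15 = -1, coeff -2 -> 2
Conjugated coefficients: 1, 1, 2


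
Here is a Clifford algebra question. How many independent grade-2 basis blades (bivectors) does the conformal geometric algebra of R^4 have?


The conformal model of R^4 uses Cl(5,1) with m = 4 + 2 = 6 generators.
Number of grade-2 blades = C(m, 2) = C(6, 2)
= 6*5/2 = 15


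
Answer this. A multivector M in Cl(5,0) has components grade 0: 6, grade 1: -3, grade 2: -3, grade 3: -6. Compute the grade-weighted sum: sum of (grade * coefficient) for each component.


Grade-weighted sum = sum of grade_k * coefficient_k
0*6 = 0
1*(-3) = -3
2*(-3) = -6
3*(-6) = -18
Total = 0 + (-3) + (-6) + (-18) = -27


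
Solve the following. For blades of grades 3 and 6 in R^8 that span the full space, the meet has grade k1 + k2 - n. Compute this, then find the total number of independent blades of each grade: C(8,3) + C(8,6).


Meet grade = grade(A) + grade(B) - n
= 3 + 6 - 8 = 1
C(8,3) = 56
C(8,6) = 28
dim_A + dim_B = 56 + 28 = 84


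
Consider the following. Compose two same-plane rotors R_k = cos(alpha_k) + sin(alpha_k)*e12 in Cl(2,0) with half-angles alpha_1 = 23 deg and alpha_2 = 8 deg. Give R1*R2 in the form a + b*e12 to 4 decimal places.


Same-plane rotors commute and their half-angles add:
R1*R2 = cos(a1 + a2) + sin(a1 + a2)*e12.
a1 + a2 = 23 + 8 = 31 deg
cos(31 deg) = 0.8572
sin(31 deg) = 0.5150
R1*R2 = 0.8572 + 0.5150*e12


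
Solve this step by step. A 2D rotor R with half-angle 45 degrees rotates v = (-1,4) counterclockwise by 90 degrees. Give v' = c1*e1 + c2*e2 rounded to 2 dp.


Rotor R = cos(45deg) - sin(45deg)*e12
Rotation angle theta = 2 * 45 = 90 degrees
v' = R*v*~R rotates v by theta.
cos(90deg) = 0.0000, sin(90deg) = 1.0000
v'_1 = -1*cos(90deg) - 4*sin(90deg)
= -1*0.0000 - 4*1.0000
= -4.00
v'_2 = -1*sin(90deg) + 4*cos(90deg)
= -1*1.0000 + 4*0.0000
= -1.00
v' = -4.00*e1 - 1.00*e2


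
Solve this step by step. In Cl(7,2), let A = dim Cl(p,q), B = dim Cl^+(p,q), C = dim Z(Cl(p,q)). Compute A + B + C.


n = 7 + 2 = 9
Total dim = 2^9 = 512
Even subalgebra dim = 2^8 = 256
n is odd, so center dim = 2
Sum = 512 + 256 + 2 = 770


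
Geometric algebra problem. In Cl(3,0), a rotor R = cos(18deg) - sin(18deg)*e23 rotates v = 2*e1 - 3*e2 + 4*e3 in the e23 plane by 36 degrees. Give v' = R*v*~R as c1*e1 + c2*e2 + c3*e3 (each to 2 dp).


Rotor R = cos(18deg) - sin(18deg)*e23
Rotation angle theta = 2 * 18 = 36 degrees in the e23 plane (e2 -> e3).
The component perpendicular to the plane (e1) is invariant: v'_1 = v1 = 2.00
cos(36deg) = 0.8090, sin(36deg) = 0.5878
v'_2 = v2*cos(theta) - v3*sin(theta) = -3*0.8090 - 4*0.5878 = -4.78
v'_3 = v2*sin(theta) + v3*cos(theta) = -3*0.5878 + 4*0.8090 = 1.47
v' = 2.00*e1 - 4.78*e2 + 1.47*e3


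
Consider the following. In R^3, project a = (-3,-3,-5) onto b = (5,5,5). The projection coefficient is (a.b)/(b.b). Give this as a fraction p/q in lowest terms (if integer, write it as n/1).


Projection coefficient = (a . b) / (b . b)
a . b = (-3)*5 + (-3)*5 + (-5)*5
= -15 + (-15) + (-25) = -55
b . b = 5^2 + 5^2 + 5^2
= 25 + 25 + 25 = 75
Coefficient = -55/75
In lowest terms: -11/15


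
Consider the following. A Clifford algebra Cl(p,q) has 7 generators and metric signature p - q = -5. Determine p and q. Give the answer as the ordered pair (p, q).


We need p + q = 7 and p - q = -5.
Adding: 2p = 7 + (-5) = 2, so p = 1.
Then q = 7 - 1 = 6.
(p, q) = (1, 6)


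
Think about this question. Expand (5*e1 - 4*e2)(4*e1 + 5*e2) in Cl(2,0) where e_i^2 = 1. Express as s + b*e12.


Expand: (5*e1 - 4*e2)(4*e1 + 5*e2)
= 5*4*e1e1 + 5*5*e1e2 + (-4)*4*e2e1 + (-4)*5*e2e2
Using e1^2 = e2^2 = 1, e2e1 = -e1e2:
Scalar part s = 5*4 + (-4)*5 = 20 + (-20) = 0
Bivector part b = 5*5 - (-4)*4 = 25 - (-16) = 41
uv = 0 + 41*e12


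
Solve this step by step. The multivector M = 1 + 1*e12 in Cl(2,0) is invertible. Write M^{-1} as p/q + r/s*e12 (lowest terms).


M = 1 + 1*e12, where e12^2 = -1.
Since M commutes with its reverse ~M = a - b*e12, M * ~M = a^2 - b^2*e12^2 = a^2 + b^2.
So M^{-1} = ~M / (a^2 + b^2) = (a - b*e12)/(a^2 + b^2).
a^2 + b^2 = 1 + 1 = 2
Scalar part = 1/2 = 1/2
Bivector coeff = -1/2 = -1/2
M^{-1} = 1/2 - 1/2*e12


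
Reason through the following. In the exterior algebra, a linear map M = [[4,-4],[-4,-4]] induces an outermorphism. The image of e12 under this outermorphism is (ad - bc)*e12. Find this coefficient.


The outermorphism of a linear map f sends e1^e2 to f(e1)^f(e2).
f(e1) = 4*e1 - 4*e2
f(e2) = -4*e1 - 4*e2
f(e1) ^ f(e2) = (4*e1 - 4*e2) ^ (-4*e1 - 4*e2)
= 4*(-4)*e12 + (-4)*(-4)*e21
= (-16 - 16)*e12
= -32*e12
Coefficient = -32


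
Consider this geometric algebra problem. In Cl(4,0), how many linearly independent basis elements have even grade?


Even subalgebra dimension = 2^(n-1)
n = 4 + 0 = 4
2^(4 - 1) = 2^3 = 8
Verification: sum of C(4,k) for even k = 1 + 6 + 1 = 8
Result = 8


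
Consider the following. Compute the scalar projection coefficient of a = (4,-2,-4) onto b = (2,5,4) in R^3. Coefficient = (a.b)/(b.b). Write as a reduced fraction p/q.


Projection coefficient = (a . b) / (b . b)
a . b = 4*2 + (-2)*5 + (-4)*4
= 8 + (-10) + (-16) = -18
b . b = 2^2 + 5^2 + 4^2
= 4 + 25 + 16 = 45
Coefficient = -18/45
In lowest terms: -2/5


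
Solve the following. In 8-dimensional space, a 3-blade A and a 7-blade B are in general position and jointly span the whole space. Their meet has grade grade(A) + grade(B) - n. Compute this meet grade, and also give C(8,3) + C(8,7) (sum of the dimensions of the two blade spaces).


Meet grade = grade(A) + grade(B) - n
= 3 + 7 - 8 = 2
C(8,3) = 56
C(8,7) = 8
dim_A + dim_B = 56 + 8 = 64


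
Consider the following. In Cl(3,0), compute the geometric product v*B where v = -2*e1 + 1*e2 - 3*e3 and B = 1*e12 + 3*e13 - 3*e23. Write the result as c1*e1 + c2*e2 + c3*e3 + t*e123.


vB has grade-1 (vector) and grade-3 (trivector) parts: vB = (v _| B) + (v ^ B).
Vector part <vB>_1:
  e1: -v2*b12 - v3*b13 = -(1)*(1) - (-3)*(3) = 8
  e2: v1*b12 - v3*b23 = (-2)*(1) - (-3)*(-3) = -11
  e3: v1*b13 + v2*b23 = (-2)*(3) + (1)*(-3) = -9
Trivector part <vB>_3:
  e123: v1*b23 - v2*b13 + v3*b12 = (-2)*(-3) - (1)*(3) + (-3)*(1) = 0
vB = 8*e1 - 11*e2 - 9*e3 + 0*e123


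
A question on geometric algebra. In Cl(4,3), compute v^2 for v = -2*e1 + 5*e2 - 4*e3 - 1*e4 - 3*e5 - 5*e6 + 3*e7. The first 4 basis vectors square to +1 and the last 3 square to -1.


v^2 = sum of c_i^2 * e_i^2
Positive signature terms (e_i^2 = +1): (-2)^2 + 5^2 + (-4)^2 + (-1)^2 = 46
Negative signature terms (e_j^2 = -1): (-3)^2 + (-5)^2 + 3^2 = 43
v^2 = 46 - 43 = 3


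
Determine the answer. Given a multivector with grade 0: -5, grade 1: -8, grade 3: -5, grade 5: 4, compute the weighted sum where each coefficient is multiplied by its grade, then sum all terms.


Grade-weighted sum = sum of grade_k * coefficient_k
0*(-5) = 0
1*(-8) = -8
3*(-5) = -15
5*4 = 20
Total = 0 + (-8) + (-15) + 20 = -3


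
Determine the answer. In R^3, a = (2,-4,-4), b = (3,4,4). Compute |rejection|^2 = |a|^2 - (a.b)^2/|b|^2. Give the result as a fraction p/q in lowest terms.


|a|^2 = 2^2 + (-4)^2 + (-4)^2 = 36
|b|^2 = 3^2 + 4^2 + 4^2 = 41
a . b = 2*3 + (-4)*4 + (-4)*4 = -26
(a.b)^2 = (-26)^2 = 676
|rej|^2 = 36 - 676/41
= (1476 - 676)/41
= 800/41
In lowest terms: 800/41


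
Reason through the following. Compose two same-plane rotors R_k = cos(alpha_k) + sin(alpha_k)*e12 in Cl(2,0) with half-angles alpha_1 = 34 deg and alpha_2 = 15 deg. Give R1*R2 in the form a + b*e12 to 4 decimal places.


Same-plane rotors commute and their half-angles add:
R1*R2 = cos(a1 + a2) + sin(a1 + a2)*e12.
a1 + a2 = 34 + 15 = 49 deg
cos(49 deg) = 0.6561
sin(49 deg) = 0.7547
R1*R2 = 0.6561 + 0.7547*e12


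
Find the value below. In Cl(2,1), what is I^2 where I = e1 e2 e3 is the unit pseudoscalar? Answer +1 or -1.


The pseudoscalar I = e1...e_n (product of all n generators) of Cl(p,q) satisfies I^2 = (-1)^(q + n(n-1)/2).
p = 2, q = 1, n = p + q = 3
n(n-1)/2 = 3 * 2 / 2 = 3
Exponent = q + n(n-1)/2 = 1 + 3 = 4
I^2 = (-1)^4 = +1


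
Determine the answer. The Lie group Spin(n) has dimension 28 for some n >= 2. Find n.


dim Spin(n) = dim so(n) = n(n-1)/2.
Solve n(n-1)/2 = 28, i.e. n^2 - n - 56 = 0.
Discriminant = 1 + 8*28 = 225
n = (1 + sqrt(225))/2 = (1 + 15)/2 = 8


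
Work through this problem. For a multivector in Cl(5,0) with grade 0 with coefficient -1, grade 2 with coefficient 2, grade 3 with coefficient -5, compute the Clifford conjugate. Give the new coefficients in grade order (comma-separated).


Clifford conjugate sign for grade k: (-1)^(k(k+1)/2)
Grade 0: (-1)^(0*1/2) = (-1)^0 = 1, coeff -1 -> -1
Grade 2: (-1)^(2*3/2) = (-1)^3 = -1, coeff 2 -> -2
Grade 3: (-1)^(3*4/2) = (-1)^6 = 1, coeff -5 -> -5
Conjugated coefficients: -1, -2, -5


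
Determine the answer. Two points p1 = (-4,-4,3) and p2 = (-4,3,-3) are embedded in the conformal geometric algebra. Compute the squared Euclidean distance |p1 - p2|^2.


p1 - p2 = (0, -7, 6)
|p1 - p2|^2 = 0^2 + (-7)^2 + 6^2
= 0 + 49 + 36
= 85


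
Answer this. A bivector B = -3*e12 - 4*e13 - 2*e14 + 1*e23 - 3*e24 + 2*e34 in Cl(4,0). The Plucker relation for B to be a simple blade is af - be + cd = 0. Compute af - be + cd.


Plucker relation: af - be + cd
a*f = (-3)*2 = -6
b*e = (-4)*(-3) = 12
c*d = (-2)*1 = -2
af - be + cd = -6 - 12 + (-2)
= -20


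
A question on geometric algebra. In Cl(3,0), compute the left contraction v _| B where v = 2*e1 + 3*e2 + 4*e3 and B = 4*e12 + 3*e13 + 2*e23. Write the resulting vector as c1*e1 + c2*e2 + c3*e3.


Left contraction v _| B = <vB>_1 (grade-1 part of the geometric product vB).
Using e1_|e12 = e2, e2_|e12 = -e1, e1_|e13 = e3, e3_|e13 = -e1, e2_|e23 = e3, e3_|e23 = -e2:
e1 coeff: -v2*b12 - v3*b13 = -(3)*(4) - (4)*(3) = -24
e2 coeff: v1*b12 - v3*b23 = (2)*(4) - (4)*(2) = 0
e3 coeff: v1*b13 + v2*b23 = (2)*(3) + (3)*(2) = 12
v _| B = -24*e1 + 0*e2 + 12*e3


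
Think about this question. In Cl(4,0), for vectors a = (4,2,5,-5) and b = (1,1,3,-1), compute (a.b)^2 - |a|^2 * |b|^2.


a . b = 4*1 + 2*1 + 5*3 + (-5)*(-1)
= 4 + 2 + 15 + 5 = 26
|a|^2 = 4^2 + 2^2 + 5^2 + (-5)^2 = 70
|b|^2 = 1^2 + 1^2 + 3^2 + (-1)^2 = 12
(a.b)^2 = 26^2 = 676
|a|^2 * |b|^2 = 70 * 12 = 840
Result = 676 - 840 = -164


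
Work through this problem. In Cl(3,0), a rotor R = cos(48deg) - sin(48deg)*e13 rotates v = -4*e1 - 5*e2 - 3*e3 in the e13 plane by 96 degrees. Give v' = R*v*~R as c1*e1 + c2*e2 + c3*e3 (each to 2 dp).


Rotor R = cos(48deg) - sin(48deg)*e13
Rotation angle theta = 2 * 48 = 96 degrees in the e13 plane (e1 -> e3).
The component perpendicular to the plane (e2) is invariant: v'_2 = v2 = -5.00
cos(96deg) = -0.1045, sin(96deg) = 0.9945
v'_1 = v1*cos(theta) - v3*sin(theta) = -4*(-0.1045) - (-3)*0.9945 = 3.40
v'_3 = v1*sin(theta) + v3*cos(theta) = -4*0.9945 + (-3)*(-0.1045) = -3.66
v' = 3.40*e1 - 5.00*e2 - 3.66*e3


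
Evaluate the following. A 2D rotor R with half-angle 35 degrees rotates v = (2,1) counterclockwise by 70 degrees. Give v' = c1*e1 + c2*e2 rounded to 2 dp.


Rotor R = cos(35deg) - sin(35deg)*e12
Rotation angle theta = 2 * 35 = 70 degrees
v' = R*v*~R rotates v by theta.
cos(70deg) = 0.3420, sin(70deg) = 0.9397
v'_1 = 2*cos(70deg) - 1*sin(70deg)
= 2*0.3420 - 1*0.9397
= -0.26
v'_2 = 2*sin(70deg) + 1*cos(70deg)
= 2*0.9397 + 1*0.3420
= 2.22
v' = -0.26*e1 + 2.22*e2


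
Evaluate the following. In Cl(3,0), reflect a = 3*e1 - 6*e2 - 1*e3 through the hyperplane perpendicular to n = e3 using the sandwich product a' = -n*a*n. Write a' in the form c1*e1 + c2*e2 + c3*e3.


Reflection formula: a' = -n*a*n, with n = e3 (unit vector, n^2 = 1).
For reflection through hyperplane perp to e3:
The component along e3 flips sign, others stay.
a = (3, -6, -1)
a' = (3, -6, 1)
a' = 3*e1 - 6*e2 + 1*e3


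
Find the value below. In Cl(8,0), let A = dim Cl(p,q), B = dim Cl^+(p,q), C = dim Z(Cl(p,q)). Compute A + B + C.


n = 8 + 0 = 8
Total dim = 2^8 = 256
Even subalgebra dim = 2^7 = 128
n is even, so center dim = 1
Sum = 256 + 128 + 1 = 385


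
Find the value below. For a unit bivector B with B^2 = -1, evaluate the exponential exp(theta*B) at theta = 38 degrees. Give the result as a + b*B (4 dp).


For a unit bivector B with B^2 = -1, the exponential series gives
e^(theta*B) = cos(theta) + sin(theta)*B (the GA analogue of Euler's formula).
theta = 38 degrees = 0.663225 rad
cos(38 deg) = 0.7880
sin(38 deg) = 0.6157
exp(theta*B) = 0.7880 + 0.6157*B


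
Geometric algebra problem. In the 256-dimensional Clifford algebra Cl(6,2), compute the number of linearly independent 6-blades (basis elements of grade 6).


Number of grade-k basis blades in Cl(p,q) with n = p + q is C(n, k).
n = 6 + 2 = 8
C(8, 6) = 8! / (6! * 2!)
= 40320 / (720 * 2)
= 28


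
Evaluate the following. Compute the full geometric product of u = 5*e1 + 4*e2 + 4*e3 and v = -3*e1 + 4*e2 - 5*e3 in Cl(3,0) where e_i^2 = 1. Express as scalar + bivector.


In Cl(3,0): e_i^2 = 1, e_ie_j = -e_je_i for i != j.
Scalar part = u . v = 5*(-3) + 4*4 + 4*(-5)
= -15 + 16 + (-20) = -19
e12 coeff = 5*4 - 4*(-3) = 20 - (-12) = 32
e13 coeff = 5*(-5) - 4*(-3) = -25 - (-12) = -13
e23 coeff = 4*(-5) - 4*4 = -20 - 16 = -36
uv = -19 + 32*e12 - 13*e13 - 36*e23


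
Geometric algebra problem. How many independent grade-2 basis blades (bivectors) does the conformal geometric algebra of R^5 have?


The conformal model of R^5 uses Cl(6,1) with m = 5 + 2 = 7 generators.
Number of grade-2 blades = C(m, 2) = C(7, 2)
= 7*6/2 = 21


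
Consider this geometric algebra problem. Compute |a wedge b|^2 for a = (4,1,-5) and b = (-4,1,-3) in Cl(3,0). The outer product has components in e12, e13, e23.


a wedge b = (a1*b2 - a2*b1)*e12 + (a1*b3 - a3*b1)*e13 + (a2*b3 - a3*b2)*e23
e12 coeff: 4*1 - 1*(-4) = 4 - (-4) = 8
e13 coeff: 4*(-3) - (-5)*(-4) = -12 - 20 = -32
e23 coeff: 1*(-3) - (-5)*1 = -3 - (-5) = 2
|a wedge b|^2 = 8^2 + (-32)^2 + 2^2
= 64 + 1024 + 4
= 1092


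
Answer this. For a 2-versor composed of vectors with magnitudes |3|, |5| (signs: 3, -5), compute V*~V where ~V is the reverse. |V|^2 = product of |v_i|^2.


Each vector v_i has |v_i|^2 = s_i^2
Squared scales: 3^2 = 9, (-5)^2 = 25
|V|^2 = 9 * 25
= 225


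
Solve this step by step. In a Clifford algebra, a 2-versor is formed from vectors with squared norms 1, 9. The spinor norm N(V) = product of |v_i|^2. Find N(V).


Spinor norm N(V) = |v1|^2 * |v2|^2 * ... * |v2|^2
= 1 * 9
Running product: 1, 9
N(V) = 9


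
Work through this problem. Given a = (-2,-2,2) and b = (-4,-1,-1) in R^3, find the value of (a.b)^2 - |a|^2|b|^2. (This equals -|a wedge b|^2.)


a . b = (-2)*(-4) + (-2)*(-1) + 2*(-1)
= 8 + 2 + (-2) = 8
|a|^2 = (-2)^2 + (-2)^2 + 2^2 = 12
|b|^2 = (-4)^2 + (-1)^2 + (-1)^2 = 18
(a.b)^2 = 8^2 = 64
|a|^2 * |b|^2 = 12 * 18 = 216
Result = 64 - 216 = -152


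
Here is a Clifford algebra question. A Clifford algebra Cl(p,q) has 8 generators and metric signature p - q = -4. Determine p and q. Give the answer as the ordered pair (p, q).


We need p + q = 8 and p - q = -4.
Adding: 2p = 8 + (-4) = 4, so p = 2.
Then q = 8 - 2 = 6.
(p, q) = (2, 6)


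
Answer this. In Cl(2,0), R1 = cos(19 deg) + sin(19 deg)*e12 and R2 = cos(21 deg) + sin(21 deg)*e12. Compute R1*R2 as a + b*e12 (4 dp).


Same-plane rotors commute and their half-angles add:
R1*R2 = cos(a1 + a2) + sin(a1 + a2)*e12.
a1 + a2 = 19 + 21 = 40 deg
cos(40 deg) = 0.7660
sin(40 deg) = 0.6428
R1*R2 = 0.7660 + 0.6428*e12


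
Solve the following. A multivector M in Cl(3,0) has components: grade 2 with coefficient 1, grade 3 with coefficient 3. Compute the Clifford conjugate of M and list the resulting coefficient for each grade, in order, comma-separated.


Clifford conjugate sign for grade k: (-1)^(k(k+1)/2)
Grade 2: (-1)^(2*3/2) = (-1)^3 = -1, coeff 1 -> -1
Grade 3: (-1)^(3*4/2) = (-1)^6 = 1, coeff 3 -> 3
Conjugated coefficients: -1, 3


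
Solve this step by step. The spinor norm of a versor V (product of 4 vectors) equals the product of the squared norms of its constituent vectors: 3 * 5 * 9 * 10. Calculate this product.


Spinor norm N(V) = |v1|^2 * |v2|^2 * ... * |v4|^2
= 3 * 5 * 9 * 10
Running product: 3, 15, 135, 1350
N(V) = 1350


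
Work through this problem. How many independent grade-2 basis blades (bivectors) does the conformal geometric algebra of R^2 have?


The conformal model of R^2 uses Cl(3,1) with m = 2 + 2 = 4 generators.
Number of grade-2 blades = C(m, 2) = C(4, 2)
= 4*3/2 = 6


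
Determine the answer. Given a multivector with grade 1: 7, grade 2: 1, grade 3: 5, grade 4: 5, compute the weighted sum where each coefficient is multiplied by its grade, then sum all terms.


Grade-weighted sum = sum of grade_k * coefficient_k
1*7 = 7
2*1 = 2
3*5 = 15
4*5 = 20
Total = 7 + 2 + 15 + 20 = 44


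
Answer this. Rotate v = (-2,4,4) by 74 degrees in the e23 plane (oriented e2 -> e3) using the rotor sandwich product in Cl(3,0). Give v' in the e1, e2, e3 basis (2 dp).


Rotor R = cos(37deg) - sin(37deg)*e23
Rotation angle theta = 2 * 37 = 74 degrees in the e23 plane (e2 -> e3).
The component perpendicular to the plane (e1) is invariant: v'_1 = v1 = -2.00
cos(74deg) = 0.2756, sin(74deg) = 0.9613
v'_2 = v2*cos(theta) - v3*sin(theta) = 4*0.2756 - 4*0.9613 = -2.74
v'_3 = v2*sin(theta) + v3*cos(theta) = 4*0.9613 + 4*0.2756 = 4.95
v' = -2.00*e1 - 2.74*e2 + 4.95*e3


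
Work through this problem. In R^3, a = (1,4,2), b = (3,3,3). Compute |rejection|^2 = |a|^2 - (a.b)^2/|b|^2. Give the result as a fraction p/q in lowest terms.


|a|^2 = 1^2 + 4^2 + 2^2 = 21
|b|^2 = 3^2 + 3^2 + 3^2 = 27
a . b = 1*3 + 4*3 + 2*3 = 21
(a.b)^2 = 21^2 = 441
|rej|^2 = 21 - 441/27
= (567 - 441)/27
= 126/27
In lowest terms: 14/3


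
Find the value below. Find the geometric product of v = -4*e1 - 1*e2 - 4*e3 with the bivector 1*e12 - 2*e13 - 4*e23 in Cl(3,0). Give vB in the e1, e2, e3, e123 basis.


vB has grade-1 (vector) and grade-3 (trivector) parts: vB = (v _| B) + (v ^ B).
Vector part <vB>_1:
  e1: -v2*b12 - v3*b13 = -(-1)*(1) - (-4)*(-2) = -7
  e2: v1*b12 - v3*b23 = (-4)*(1) - (-4)*(-4) = -20
  e3: v1*b13 + v2*b23 = (-4)*(-2) + (-1)*(-4) = 12
Trivector part <vB>_3:
  e123: v1*b23 - v2*b13 + v3*b12 = (-4)*(-4) - (-1)*(-2) + (-4)*(1) = 10
vB = -7*e1 - 20*e2 + 12*e3 + 10*e123


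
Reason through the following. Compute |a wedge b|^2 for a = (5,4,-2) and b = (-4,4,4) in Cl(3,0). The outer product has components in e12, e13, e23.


a wedge b = (a1*b2 - a2*b1)*e12 + (a1*b3 - a3*b1)*e13 + (a2*b3 - a3*b2)*e23
e12 coeff: 5*4 - 4*(-4) = 20 - (-16) = 36
e13 coeff: 5*4 - (-2)*(-4) = 20 - 8 = 12
e23 coeff: 4*4 - (-2)*4 = 16 - (-8) = 24
|a wedge b|^2 = 36^2 + 12^2 + 24^2
= 1296 + 144 + 576
= 2016


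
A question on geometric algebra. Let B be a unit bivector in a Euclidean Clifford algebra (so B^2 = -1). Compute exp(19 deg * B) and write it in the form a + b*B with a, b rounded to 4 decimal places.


For a unit bivector B with B^2 = -1, the exponential series gives
e^(theta*B) = cos(theta) + sin(theta)*B (the GA analogue of Euler's formula).
theta = 19 degrees = 0.331613 rad
cos(19 deg) = 0.9455
sin(19 deg) = 0.3256
exp(theta*B) = 0.9455 + 0.3256*B


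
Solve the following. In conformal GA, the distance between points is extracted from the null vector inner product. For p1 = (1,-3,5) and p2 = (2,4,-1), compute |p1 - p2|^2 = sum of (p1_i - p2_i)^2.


p1 - p2 = (-1, -7, 6)
|p1 - p2|^2 = (-1)^2 + (-7)^2 + 6^2
= 1 + 49 + 36
= 86


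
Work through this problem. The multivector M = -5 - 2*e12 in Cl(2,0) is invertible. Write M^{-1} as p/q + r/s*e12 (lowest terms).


M = -5 - 2*e12, where e12^2 = -1.
Since M commutes with its reverse ~M = a - b*e12, M * ~M = a^2 - b^2*e12^2 = a^2 + b^2.
So M^{-1} = ~M / (a^2 + b^2) = (a - b*e12)/(a^2 + b^2).
a^2 + b^2 = 25 + 4 = 29
Scalar part = -5/29 = -5/29
Bivector coeff = 2/29 = 2/29
M^{-1} = -5/29 + 2/29*e12


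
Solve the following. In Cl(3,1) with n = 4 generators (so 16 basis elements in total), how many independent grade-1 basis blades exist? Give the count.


Number of grade-k basis blades in Cl(p,q) with n = p + q is C(n, k).
n = 3 + 1 = 4
C(4, 1) = 4! / (1! * 3!)
= 24 / (1 * 6)
= 4


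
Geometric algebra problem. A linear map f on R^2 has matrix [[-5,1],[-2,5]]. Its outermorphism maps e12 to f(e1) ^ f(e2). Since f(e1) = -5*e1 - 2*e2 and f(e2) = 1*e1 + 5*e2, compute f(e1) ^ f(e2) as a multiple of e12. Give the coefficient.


The outermorphism of a linear map f sends e1^e2 to f(e1)^f(e2).
f(e1) = -5*e1 - 2*e2
f(e2) = 1*e1 + 5*e2
f(e1) ^ f(e2) = (-5*e1 - 2*e2) ^ (1*e1 + 5*e2)
= (-5)*5*e12 + (-2)*1*e21
= (-25 - (-2))*e12
= -23*e12
Coefficient = -23


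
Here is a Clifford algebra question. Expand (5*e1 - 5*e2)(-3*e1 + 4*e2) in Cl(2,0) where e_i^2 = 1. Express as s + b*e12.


Expand: (5*e1 - 5*e2)(-3*e1 + 4*e2)
= 5*(-3)*e1e1 + 5*4*e1e2 + (-5)*(-3)*e2e1 + (-5)*4*e2e2
Using e1^2 = e2^2 = 1, e2e1 = -e1e2:
Scalar part s = 5*(-3) + (-5)*4 = -15 + (-20) = -35
Bivector part b = 5*4 - (-5)*(-3) = 20 - 15 = 5
uv = -35 + 5*e12


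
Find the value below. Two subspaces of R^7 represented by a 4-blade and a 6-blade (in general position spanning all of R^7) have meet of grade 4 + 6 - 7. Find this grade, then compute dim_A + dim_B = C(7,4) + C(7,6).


Meet grade = grade(A) + grade(B) - n
= 4 + 6 - 7 = 3
C(7,4) = 35
C(7,6) = 7
dim_A + dim_B = 35 + 7 = 42


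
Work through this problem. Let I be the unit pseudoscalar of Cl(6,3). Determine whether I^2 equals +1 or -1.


The pseudoscalar I = e1...e_n (product of all n generators) of Cl(p,q) satisfies I^2 = (-1)^(q + n(n-1)/2).
p = 6, q = 3, n = p + q = 9
n(n-1)/2 = 9 * 8 / 2 = 36
Exponent = q + n(n-1)/2 = 3 + 36 = 39
I^2 = (-1)^39 = -1


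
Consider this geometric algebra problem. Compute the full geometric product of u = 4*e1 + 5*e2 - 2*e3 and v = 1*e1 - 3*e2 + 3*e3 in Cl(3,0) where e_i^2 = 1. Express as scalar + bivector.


In Cl(3,0): e_i^2 = 1, e_ie_j = -e_je_i for i != j.
Scalar part = u . v = 4*1 + 5*(-3) + (-2)*3
= 4 + (-15) + (-6) = -17
e12 coeff = 4*(-3) - 5*1 = -12 - 5 = -17
e13 coeff = 4*3 - (-2)*1 = 12 - (-2) = 14
e23 coeff = 5*3 - (-2)*(-3) = 15 - 6 = 9
uv = -17 - 17*e12 + 14*e13 + 9*e23


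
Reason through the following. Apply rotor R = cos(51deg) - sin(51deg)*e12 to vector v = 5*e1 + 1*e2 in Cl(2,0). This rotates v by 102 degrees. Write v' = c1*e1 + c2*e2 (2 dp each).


Rotor R = cos(51deg) - sin(51deg)*e12
Rotation angle theta = 2 * 51 = 102 degrees
v' = R*v*~R rotates v by theta.
cos(102deg) = -0.2079, sin(102deg) = 0.9781
v'_1 = 5*cos(102deg) - 1*sin(102deg)
= 5*(-0.2079) - 1*0.9781
= -2.02
v'_2 = 5*sin(102deg) + 1*cos(102deg)
= 5*0.9781 + 1*(-0.2079)
= 4.68
v' = -2.02*e1 + 4.68*e2


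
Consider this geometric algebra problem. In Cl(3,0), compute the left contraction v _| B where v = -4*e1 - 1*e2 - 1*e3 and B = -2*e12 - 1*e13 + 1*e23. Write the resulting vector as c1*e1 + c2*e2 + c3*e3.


Left contraction v _| B = <vB>_1 (grade-1 part of the geometric product vB).
Using e1_|e12 = e2, e2_|e12 = -e1, e1_|e13 = e3, e3_|e13 = -e1, e2_|e23 = e3, e3_|e23 = -e2:
e1 coeff: -v2*b12 - v3*b13 = -(-1)*(-2) - (-1)*(-1) = -3
e2 coeff: v1*b12 - v3*b23 = (-4)*(-2) - (-1)*(1) = 9
e3 coeff: v1*b13 + v2*b23 = (-4)*(-1) + (-1)*(1) = 3
v _| B = -3*e1 + 9*e2 + 3*e3


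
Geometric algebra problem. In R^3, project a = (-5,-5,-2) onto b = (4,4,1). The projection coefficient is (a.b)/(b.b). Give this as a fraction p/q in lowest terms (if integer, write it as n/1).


Projection coefficient = (a . b) / (b . b)
a . b = (-5)*4 + (-5)*4 + (-2)*1
= -20 + (-20) + (-2) = -42
b . b = 4^2 + 4^2 + 1^2
= 16 + 16 + 1 = 33
Coefficient = -42/33
In lowest terms: -14/11


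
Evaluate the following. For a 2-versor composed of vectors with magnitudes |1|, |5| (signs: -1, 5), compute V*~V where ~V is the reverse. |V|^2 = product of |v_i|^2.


Each vector v_i has |v_i|^2 = s_i^2
Squared scales: (-1)^2 = 1, 5^2 = 25
|V|^2 = 1 * 25
= 25


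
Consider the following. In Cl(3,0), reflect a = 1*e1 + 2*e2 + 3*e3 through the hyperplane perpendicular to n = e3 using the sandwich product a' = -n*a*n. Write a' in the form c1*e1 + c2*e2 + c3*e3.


Reflection formula: a' = -n*a*n, with n = e3 (unit vector, n^2 = 1).
For reflection through hyperplane perp to e3:
The component along e3 flips sign, others stay.
a = (1, 2, 3)
a' = (1, 2, -3)
a' = 1*e1 + 2*e2 - 3*e3


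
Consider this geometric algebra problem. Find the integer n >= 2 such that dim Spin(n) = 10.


dim Spin(n) = dim so(n) = n(n-1)/2.
Solve n(n-1)/2 = 10, i.e. n^2 - n - 20 = 0.
Discriminant = 1 + 8*10 = 81
n = (1 + sqrt(81))/2 = (1 + 9)/2 = 5


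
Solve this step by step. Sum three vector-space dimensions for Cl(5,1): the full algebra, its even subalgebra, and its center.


n = 5 + 1 = 6
Total dim = 2^6 = 64
Even subalgebra dim = 2^5 = 32
n is even, so center dim = 1
Sum = 64 + 32 + 1 = 97


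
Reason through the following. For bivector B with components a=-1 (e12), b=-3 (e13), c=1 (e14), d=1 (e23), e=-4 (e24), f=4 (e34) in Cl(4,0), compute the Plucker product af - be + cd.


Plucker relation: af - be + cd
a*f = (-1)*4 = -4
b*e = (-3)*(-4) = 12
c*d = 1*1 = 1
af - be + cd = -4 - 12 + 1
= -15


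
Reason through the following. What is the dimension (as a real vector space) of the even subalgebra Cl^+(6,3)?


Even subalgebra dimension = 2^(n-1)
n = 6 + 3 = 9
2^(9 - 1) = 2^8 = 256
Verification: sum of C(9,k) for even k = 1 + 36 + 126 + 84 + 9 = 256
Result = 256


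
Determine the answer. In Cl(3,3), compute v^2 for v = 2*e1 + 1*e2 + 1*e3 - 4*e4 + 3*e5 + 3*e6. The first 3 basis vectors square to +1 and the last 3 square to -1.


v^2 = sum of c_i^2 * e_i^2
Positive signature terms (e_i^2 = +1): 2^2 + 1^2 + 1^2 = 6
Negative signature terms (e_j^2 = -1): (-4)^2 + 3^2 + 3^2 = 34
v^2 = 6 - 34 = -28


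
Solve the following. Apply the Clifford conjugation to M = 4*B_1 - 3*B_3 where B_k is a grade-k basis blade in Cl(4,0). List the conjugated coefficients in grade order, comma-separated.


Clifford conjugate sign for grade k: (-1)^(k(k+1)/2)
Grade 1: (-1)^(1*2/2) = (-1)^1 = -1, coeff 4 -> -4
Grade 3: (-1)^(3*4/2) = (-1)^6 = 1, coeff -3 -> -3
Conjugated coefficients: -4, -3


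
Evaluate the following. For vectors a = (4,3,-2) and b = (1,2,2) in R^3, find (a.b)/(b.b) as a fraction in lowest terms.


Projection coefficient = (a . b) / (b . b)
a . b = 4*1 + 3*2 + (-2)*2
= 4 + 6 + (-4) = 6
b . b = 1^2 + 2^2 + 2^2
= 1 + 4 + 4 = 9
Coefficient = 6/9
In lowest terms: 2/3


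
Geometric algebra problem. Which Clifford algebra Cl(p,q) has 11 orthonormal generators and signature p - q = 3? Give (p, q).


We need p + q = 11 and p - q = 3.
Adding: 2p = 11 + 3 = 14, so p = 7.
Then q = 11 - 7 = 4.
(p, q) = (7, 4)
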